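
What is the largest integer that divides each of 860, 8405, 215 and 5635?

860 = 2² · 5 · 43; 8405 = 5 · 41²; 215 = 5 · 43; 5635 = 5 · 7² · 23
gcd takes min exponent of each prime: 5 = 5

5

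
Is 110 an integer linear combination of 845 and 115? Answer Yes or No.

gcd(845, 115): 845 = 7·115 + 40; 115 = 2·40 + 35; 40 = 1·35 + 5; 35 = 7·5 + 0 → 5
5 divides 110, so a solution exists.

Yes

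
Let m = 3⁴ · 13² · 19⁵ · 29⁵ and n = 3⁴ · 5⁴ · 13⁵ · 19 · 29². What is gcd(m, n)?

min exponent per shared prime: 3⁴ · 13² · 19 · 29² = 218736531

218736531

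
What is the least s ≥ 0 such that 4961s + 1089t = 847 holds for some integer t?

gcd(4961, 1089) = 121 (Euclid: 4961 = 4·1089 + 605; 1089 = 1·605 + 484; 605 = 1·484 + 121; 484 = 4·121 + 0), and 121 | 847.
Extended Euclid: 4961·(2) + 1089·(-9) = 121. Scale by 7: s₀ = 14.
General solution s = s₀ + 9k; reducing mod 9 gives s = 5 (and t = -22).

5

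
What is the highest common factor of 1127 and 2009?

49

Euclid: 2009 = 1·1127 + 882; 1127 = 1·882 + 245; 882 = 3·245 + 147; 245 = 1·147 + 98; 147 = 1·98 + 49; 98 = 2·49 + 0. Last nonzero remainder: 49.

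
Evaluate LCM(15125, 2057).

15125 = 5³ · 11²; 2057 = 11² · 17
max exponents: 5³ · 11² · 17 = 257125

257125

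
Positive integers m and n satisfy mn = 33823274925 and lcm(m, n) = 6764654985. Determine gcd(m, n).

From gcd × lcm = mn: gcd = 33823274925 / 6764654985 = 5.

5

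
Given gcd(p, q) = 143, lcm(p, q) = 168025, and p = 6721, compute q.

Using pq = gcd(p,q)·lcm(p,q) = 143·168025 = 24027575, we get q = 24027575/6721 = 3575.

3575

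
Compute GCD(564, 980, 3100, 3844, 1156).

4

gcd(564, 980): 980 = 1·564 + 416; 564 = 1·416 + 148; 416 = 2·148 + 120; 148 = 1·120 + 28; 120 = 4·28 + 8; 28 = 3·8 + 4; 8 = 2·4 + 0 → 4
gcd(4, 3100): 3100 = 775·4 + 0 → 4
gcd(4, 3844): 3844 = 961·4 + 0 → 4
gcd(4, 1156): 1156 = 289·4 + 0 → 4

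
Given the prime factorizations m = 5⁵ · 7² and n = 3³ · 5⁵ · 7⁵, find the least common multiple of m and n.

1418090625

max exponent per prime: 3³ · 5⁵ · 7⁵ = 1418090625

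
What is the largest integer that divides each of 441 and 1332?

Euclid: 1332 = 3·441 + 9; 441 = 49·9 + 0. Last nonzero remainder: 9.

9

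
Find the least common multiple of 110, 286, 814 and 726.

1746030

110 = 2 · 5 · 11; 286 = 2 · 11 · 13; 814 = 2 · 11 · 37; 726 = 2 · 3 · 11²
lcm takes max exponent of each prime: 2 · 3 · 5 · 11² · 13 · 37 = 1746030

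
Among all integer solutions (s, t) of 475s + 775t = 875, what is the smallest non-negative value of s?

gcd(475, 775) = 25 (Euclid: 775 = 1·475 + 300; 475 = 1·300 + 175; 300 = 1·175 + 125; 175 = 1·125 + 50; 125 = 2·50 + 25; 50 = 2·25 + 0), and 25 | 875.
Extended Euclid: 475·(-13) + 775·(8) = 25. Scale by 35: s₀ = -455.
General solution s = s₀ + 31k; reducing mod 31 gives s = 10 (and t = -5).

10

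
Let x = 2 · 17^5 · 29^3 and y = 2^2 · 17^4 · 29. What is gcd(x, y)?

4844218

min exponent per shared prime: 2 · 17^4 · 29 = 4844218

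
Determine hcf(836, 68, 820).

gcd(836, 68): 836 = 12·68 + 20; 68 = 3·20 + 8; 20 = 2·8 + 4; 8 = 2·4 + 0 → 4
gcd(4, 820): 820 = 205·4 + 0 → 4

4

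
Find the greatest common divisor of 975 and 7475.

975 = 3 · 5² · 13
7475 = 5² · 13 · 23
Common: 5² · 13 = 325

325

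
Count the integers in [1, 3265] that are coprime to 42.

Prime factors of 42: 2, 3, 7. Count integers ≤ 3265 divisible by none of them.
By inclusion–exclusion: 3265 − ⌊3265/2⌋ − ⌊3265/3⌋ − ⌊3265/7⌋ + ⌊3265/6⌋ + ⌊3265/14⌋ + ⌊3265/21⌋ − ⌊3265/42⌋ = 934.

934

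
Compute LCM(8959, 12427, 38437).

8959 = 17² · 31; 12427 = 17² · 43; 38437 = 7 · 17² · 19
lcm takes max exponent of each prime: 7 · 17² · 19 · 31 · 43 = 51236521

51236521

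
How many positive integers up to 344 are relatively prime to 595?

222

595 = 5·7·17. Inclusion–exclusion on these primes:
344 − ⌊344/5⌋ − ⌊344/7⌋ − ⌊344/17⌋ + ⌊344/35⌋ + ⌊344/85⌋ + ⌊344/119⌋ − ⌊344/595⌋ = 222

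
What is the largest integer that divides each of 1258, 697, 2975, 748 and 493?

1258 = 2 · 17 · 37; 697 = 17 · 41; 2975 = 5² · 7 · 17; 748 = 2² · 11 · 17; 493 = 17 · 29
gcd takes min exponent of each prime: 17 = 17

17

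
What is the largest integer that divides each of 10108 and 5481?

7

10108 = 2² · 7 · 19²
5481 = 3³ · 7 · 29
Common: 7 = 7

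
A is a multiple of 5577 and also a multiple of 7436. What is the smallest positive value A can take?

5577 = 3 · 11 · 13²; 7436 = 2² · 11 · 13²
max exponents: 2² · 3 · 11 · 13² = 22308

22308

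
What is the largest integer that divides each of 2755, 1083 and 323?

19

gcd(2755, 1083): 2755 = 2·1083 + 589; 1083 = 1·589 + 494; 589 = 1·494 + 95; 494 = 5·95 + 19; 95 = 5·19 + 0 → 19
gcd(19, 323): 323 = 17·19 + 0 → 19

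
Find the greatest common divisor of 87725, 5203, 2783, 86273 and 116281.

87725 = 5² · 11² · 29; 5203 = 11² · 43; 2783 = 11² · 23; 86273 = 11² · 23 · 31; 116281 = 11² · 31²
gcd takes min exponent of each prime: 11² = 121

121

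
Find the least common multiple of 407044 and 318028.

gcd first: 407044 = 1·318028 + 89016; 318028 = 3·89016 + 50980; 89016 = 1·50980 + 38036; 50980 = 1·38036 + 12944; 38036 = 2·12944 + 12148; 12944 = 1·12148 + 796; 12148 = 15·796 + 208; 796 = 3·208 + 172; 208 = 1·172 + 36; 172 = 4·36 + 28; 36 = 1·28 + 8; 28 = 3·8 + 4; 8 = 2·4 + 0 → gcd = 4
lcm = 407044·318028/gcd = 129451389232/4 = 32362847308

32362847308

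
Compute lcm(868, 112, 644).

79856

868 = 2² · 7 · 31; 112 = 2⁴ · 7; 644 = 2² · 7 · 23
lcm takes max exponent of each prime: 2⁴ · 7 · 23 · 31 = 79856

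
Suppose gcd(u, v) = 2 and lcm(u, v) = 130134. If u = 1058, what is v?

246

Using uv = gcd(u,v)·lcm(u,v) = 2·130134 = 260268, we get v = 260268/1058 = 246.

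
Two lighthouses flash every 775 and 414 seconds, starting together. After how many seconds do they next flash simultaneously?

775 = 5² · 31; 414 = 2 · 3² · 23
max exponents: 2 · 3² · 5² · 23 · 31 = 320850

320850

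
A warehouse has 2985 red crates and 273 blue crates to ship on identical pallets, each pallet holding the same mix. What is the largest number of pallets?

3

2985 = 3 · 5 · 199
273 = 3 · 7 · 13
Common: 3 = 3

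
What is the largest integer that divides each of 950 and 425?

950 = 2 · 5² · 19
425 = 5² · 17
Common: 5² = 25

25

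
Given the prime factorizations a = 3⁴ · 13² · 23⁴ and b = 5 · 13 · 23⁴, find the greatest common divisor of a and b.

3637933

min exponent per shared prime: 13 · 23⁴ = 3637933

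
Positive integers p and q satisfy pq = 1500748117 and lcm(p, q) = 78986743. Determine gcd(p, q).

19

gcd·lcm = product, so gcd = 1500748117/78986743 = 19.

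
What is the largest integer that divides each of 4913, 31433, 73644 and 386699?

4913 = 17³; 31433 = 17 · 43²; 73644 = 2² · 3 · 17 · 19²; 386699 = 17 · 23² · 43
gcd takes min exponent of each prime: 17 = 17

17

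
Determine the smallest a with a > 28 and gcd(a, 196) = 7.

Multiples of 7 above 28: 7·5, 7·6, … . Need the cofactor coprime to 196/7 = 28.
Checking s = 5, 6, … the first with gcd(s, 28) = 1 is s = 5, giving 35.

35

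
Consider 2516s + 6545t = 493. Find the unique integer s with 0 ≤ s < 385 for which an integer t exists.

gcd(2516, 6545) = 17 (Euclid: 6545 = 2·2516 + 1513; 2516 = 1·1513 + 1003; 1513 = 1·1003 + 510; 1003 = 1·510 + 493; 510 = 1·493 + 17; 493 = 29·17 + 0), and 17 | 493.
Extended Euclid: 2516·(-13) + 6545·(5) = 17. Scale by 29: s₀ = -377.
General solution s = s₀ + 385k; reducing mod 385 gives s = 8 (and t = -3).

8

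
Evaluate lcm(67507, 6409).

gcd first: 67507 = 10·6409 + 3417; 6409 = 1·3417 + 2992; 3417 = 1·2992 + 425; 2992 = 7·425 + 17; 425 = 25·17 + 0 → gcd = 17
lcm = 67507·6409/gcd = 432652363/17 = 25450139

25450139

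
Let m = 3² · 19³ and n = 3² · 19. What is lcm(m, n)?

max exponent per prime: 3² · 19³ = 61731

61731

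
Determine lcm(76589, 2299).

gcd first: 76589 = 33·2299 + 722; 2299 = 3·722 + 133; 722 = 5·133 + 57; 133 = 2·57 + 19; 57 = 3·19 + 0 → gcd = 19
lcm = 76589·2299/gcd = 176078111/19 = 9267269

9267269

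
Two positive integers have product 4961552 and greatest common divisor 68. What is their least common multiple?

72964

Since gcd(m,n)·lcm(m,n) = mn, lcm = 4961552/68 = 72964.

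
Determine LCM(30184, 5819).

15967336

30184 = 2³ · 7³ · 11; 5819 = 11 · 23²
max exponents: 2³ · 7³ · 11 · 23² = 15967336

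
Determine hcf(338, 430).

Euclid: 430 = 1·338 + 92; 338 = 3·92 + 62; 92 = 1·62 + 30; 62 = 2·30 + 2; 30 = 15·2 + 0. Last nonzero remainder: 2.

2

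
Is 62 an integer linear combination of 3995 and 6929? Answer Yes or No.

Yes

By Bézout, 3995p − 6929q = 62 has integer solutions iff gcd(3995, 6929) | 62.
Euclid: 6929 = 1·3995 + 2934; 3995 = 1·2934 + 1061; 2934 = 2·1061 + 812; 1061 = 1·812 + 249; 812 = 3·249 + 65; 249 = 3·65 + 54; 65 = 1·54 + 11; 54 = 4·11 + 10; 11 = 1·10 + 1; 10 = 10·1 + 0. gcd = 1; 62 mod 1 = 0. Yes.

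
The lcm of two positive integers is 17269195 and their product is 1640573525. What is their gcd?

gcd·lcm = product, so gcd = 1640573525/17269195 = 95.

95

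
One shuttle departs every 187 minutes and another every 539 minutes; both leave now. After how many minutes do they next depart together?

9163

gcd first: 539 = 2·187 + 165; 187 = 1·165 + 22; 165 = 7·22 + 11; 22 = 2·11 + 0 → gcd = 11
lcm = 187·539/gcd = 100793/11 = 9163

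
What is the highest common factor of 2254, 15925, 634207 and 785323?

gcd(2254, 15925): 15925 = 7·2254 + 147; 2254 = 15·147 + 49; 147 = 3·49 + 0 → 49
gcd(49, 634207): 634207 = 12943·49 + 0 → 49
gcd(49, 785323): 785323 = 16027·49 + 0 → 49

49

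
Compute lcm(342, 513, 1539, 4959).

89262

lcm(342, 513) = 342·513/gcd = 175446/171 = 1026
lcm(1026, 1539) = 1026·1539/gcd = 1579014/513 = 3078
lcm(3078, 4959) = 3078·4959/gcd = 15263802/171 = 89262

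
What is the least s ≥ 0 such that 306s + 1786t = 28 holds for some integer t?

Reduce mod 1786: 306s ≡ 28 (mod 1786). With g = gcd(306, 1786) = 2 dividing 28, divide through: 153s ≡ 14 (mod 893).
Since gcd(153, 893) = 1, s ≡ 14·(153)⁻¹ ≡ 432 (mod 893). Smallest non-negative: 432.

432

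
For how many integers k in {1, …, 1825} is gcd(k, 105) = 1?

834

Prime factors of 105: 3, 5, 7. Count integers ≤ 1825 divisible by none of them.
By inclusion–exclusion: 1825 − ⌊1825/3⌋ − ⌊1825/5⌋ − ⌊1825/7⌋ + ⌊1825/15⌋ + ⌊1825/21⌋ + ⌊1825/35⌋ − ⌊1825/105⌋ = 834.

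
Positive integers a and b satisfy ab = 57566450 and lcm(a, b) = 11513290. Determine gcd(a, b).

5

From gcd × lcm = ab: gcd = 57566450 / 11513290 = 5.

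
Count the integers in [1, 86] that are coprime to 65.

64

65 = 5·13. Inclusion–exclusion on these primes:
86 − ⌊86/5⌋ − ⌊86/13⌋ + ⌊86/65⌋ = 64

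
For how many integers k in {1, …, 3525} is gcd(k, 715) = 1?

2367

715 = 5·11·13. Inclusion–exclusion on these primes:
3525 − ⌊3525/5⌋ − ⌊3525/11⌋ − ⌊3525/13⌋ + ⌊3525/55⌋ + ⌊3525/65⌋ + ⌊3525/143⌋ − ⌊3525/715⌋ = 2367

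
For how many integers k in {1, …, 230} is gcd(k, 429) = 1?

129

429 = 3·11·13. Inclusion–exclusion on these primes:
230 − ⌊230/3⌋ − ⌊230/11⌋ − ⌊230/13⌋ + ⌊230/33⌋ + ⌊230/39⌋ + ⌊230/143⌋ − ⌊230/429⌋ = 129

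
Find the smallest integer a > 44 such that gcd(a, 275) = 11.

gcd(a, 275) = 11 forces 11 | a; write a = 11s. Then gcd(11s, 11·25) = 11·gcd(s, 25), so need gcd(s, 25) = 1.
11s > 44 gives s ≥ 5. The least s ≥ 5 coprime to 25 is 6, so a = 11·6 = 66.

66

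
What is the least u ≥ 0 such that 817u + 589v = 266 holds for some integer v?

27

gcd(817, 589) = 19 (Euclid: 817 = 1·589 + 228; 589 = 2·228 + 133; 228 = 1·133 + 95; 133 = 1·95 + 38; 95 = 2·38 + 19; 38 = 2·19 + 0), and 19 | 266.
Extended Euclid: 817·(13) + 589·(-18) = 19. Scale by 14: u₀ = 182.
General solution u = u₀ + 31t; reducing mod 31 gives u = 27 (and v = -37).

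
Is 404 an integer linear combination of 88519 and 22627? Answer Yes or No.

No

By Bézout, 88519p + 22627q = 404 has integer solutions iff gcd(88519, 22627) | 404.
Euclid: 88519 = 3·22627 + 20638; 22627 = 1·20638 + 1989; 20638 = 10·1989 + 748; 1989 = 2·748 + 493; 748 = 1·493 + 255; 493 = 1·255 + 238; 255 = 1·238 + 17; 238 = 14·17 + 0. gcd = 17; 404 mod 17 = 13. No.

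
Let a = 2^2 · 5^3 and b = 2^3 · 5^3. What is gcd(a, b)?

min exponent per shared prime: 2^2 · 5^3 = 500

500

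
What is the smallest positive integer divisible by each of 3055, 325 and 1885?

lcm(3055, 325) = 3055·325/gcd = 992875/65 = 15275
lcm(15275, 1885) = 15275·1885/gcd = 28793375/65 = 442975

442975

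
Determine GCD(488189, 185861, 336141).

gcd(488189, 185861): 488189 = 2·185861 + 116467; 185861 = 1·116467 + 69394; 116467 = 1·69394 + 47073; 69394 = 1·47073 + 22321; 47073 = 2·22321 + 2431; 22321 = 9·2431 + 442; 2431 = 5·442 + 221; 442 = 2·221 + 0 → 221
gcd(221, 336141): 336141 = 1521·221 + 0 → 221

221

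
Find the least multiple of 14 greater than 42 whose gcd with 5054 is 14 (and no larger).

5054 = 14·361. Any t with gcd(t, 5054) = 14 is a multiple of 14, say 14s, with s coprime to 361.
Need s > 42/14, so s ≥ 4. First s ≥ 4 with gcd(s, 361) = 1 is s = 4. Thus t = 14·4 = 56.

56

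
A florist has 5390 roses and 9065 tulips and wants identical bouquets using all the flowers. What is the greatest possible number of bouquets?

Euclid: 9065 = 1·5390 + 3675; 5390 = 1·3675 + 1715; 3675 = 2·1715 + 245; 1715 = 7·245 + 0. Last nonzero remainder: 245.

245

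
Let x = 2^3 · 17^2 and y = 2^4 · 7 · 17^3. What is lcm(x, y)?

550256

max exponent per prime: 2^4 · 7 · 17^3 = 550256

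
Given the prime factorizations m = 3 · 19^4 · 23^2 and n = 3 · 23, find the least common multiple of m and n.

206819427

max exponent per prime: 3 · 19^4 · 23^2 = 206819427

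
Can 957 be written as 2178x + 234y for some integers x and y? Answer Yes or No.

gcd(2178, 234): 2178 = 9·234 + 72; 234 = 3·72 + 18; 72 = 4·18 + 0 → 18
18 does not divide 957, so a solution does not exist.

No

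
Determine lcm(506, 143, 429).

506 = 2 · 11 · 23; 143 = 11 · 13; 429 = 3 · 11 · 13
lcm takes max exponent of each prime: 2 · 3 · 11 · 13 · 23 = 19734

19734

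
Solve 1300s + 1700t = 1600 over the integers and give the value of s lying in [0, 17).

gcd(1300, 1700) = 100 (Euclid: 1700 = 1·1300 + 400; 1300 = 3·400 + 100; 400 = 4·100 + 0), and 100 | 1600.
Extended Euclid: 1300·(4) + 1700·(-3) = 100. Scale by 16: s₀ = 64.
General solution s = s₀ + 17k; reducing mod 17 gives s = 13 (and t = -9).

13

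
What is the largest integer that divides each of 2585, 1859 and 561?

gcd(2585, 1859): 2585 = 1·1859 + 726; 1859 = 2·726 + 407; 726 = 1·407 + 319; 407 = 1·319 + 88; 319 = 3·88 + 55; 88 = 1·55 + 33; 55 = 1·33 + 22; 33 = 1·22 + 11; 22 = 2·11 + 0 → 11
gcd(11, 561): 561 = 51·11 + 0 → 11

11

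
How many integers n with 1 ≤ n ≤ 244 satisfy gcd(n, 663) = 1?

663 = 3·13·17. Inclusion–exclusion on these primes:
244 − ⌊244/3⌋ − ⌊244/13⌋ − ⌊244/17⌋ + ⌊244/39⌋ + ⌊244/51⌋ + ⌊244/221⌋ − ⌊244/663⌋ = 142

142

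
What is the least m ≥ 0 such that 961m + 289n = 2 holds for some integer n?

123

Euclid: 961 = 3·289 + 94; 289 = 3·94 + 7; 94 = 13·7 + 3; 7 = 2·3 + 1; 3 = 3·1 + 0 → gcd = 1; 2 = 1·2.
Back-substitution yields 961·(-83) + 289·(276) = 1, so one solution is m = -83·2 = -166, n = 276·2 = 552.
Solutions in m differ by 289/1 = 289; the one in [0, 289) is -166 mod 289 = 123.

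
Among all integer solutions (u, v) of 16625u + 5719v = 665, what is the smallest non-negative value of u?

31

gcd(16625, 5719) = 133 (Euclid: 16625 = 2·5719 + 5187; 5719 = 1·5187 + 532; 5187 = 9·532 + 399; 532 = 1·399 + 133; 399 = 3·133 + 0), and 133 | 665.
Extended Euclid: 16625·(-11) + 5719·(32) = 133. Scale by 5: u₀ = -55.
General solution u = u₀ + 43t; reducing mod 43 gives u = 31 (and v = -90).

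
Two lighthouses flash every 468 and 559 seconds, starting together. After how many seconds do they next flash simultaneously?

20124

468 = 2² · 3² · 13; 559 = 13 · 43
max exponents: 2² · 3² · 13 · 43 = 20124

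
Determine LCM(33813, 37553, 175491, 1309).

6596803736523

33813 = 3² · 13 · 17²; 37553 = 17 · 47²; 175491 = 3² · 17 · 31 · 37; 1309 = 7 · 11 · 17
lcm takes max exponent of each prime: 3² · 7 · 11 · 13 · 17² · 31 · 37 · 47² = 6596803736523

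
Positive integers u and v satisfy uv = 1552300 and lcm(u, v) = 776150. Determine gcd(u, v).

2

gcd·lcm = product, so gcd = 1552300/776150 = 2.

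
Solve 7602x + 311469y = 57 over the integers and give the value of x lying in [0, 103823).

Reduce mod 311469: 7602x ≡ 57 (mod 311469). With g = gcd(7602, 311469) = 3 dividing 57, divide through: 2534x ≡ 19 (mod 103823).
Since gcd(2534, 103823) = 1, x ≡ 19·(2534)⁻¹ ≡ 24870 (mod 103823). Smallest non-negative: 24870.

24870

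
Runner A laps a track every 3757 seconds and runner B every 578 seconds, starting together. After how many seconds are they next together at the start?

3757 = 13 · 17²; 578 = 2 · 17²
max exponents: 2 · 13 · 17² = 7514

7514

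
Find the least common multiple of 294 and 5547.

gcd first: 5547 = 18·294 + 255; 294 = 1·255 + 39; 255 = 6·39 + 21; 39 = 1·21 + 18; 21 = 1·18 + 3; 18 = 6·3 + 0 → gcd = 3
lcm = 294·5547/gcd = 1630818/3 = 543606

543606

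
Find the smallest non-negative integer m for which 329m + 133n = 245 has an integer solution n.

6

Euclid: 329 = 2·133 + 63; 133 = 2·63 + 7; 63 = 9·7 + 0 → gcd = 7; 245 = 7·35.
Back-substitution yields 329·(-2) + 133·(5) = 7, so one solution is m = -2·35 = -70, n = 5·35 = 175.
Solutions in m differ by 133/7 = 19; the one in [0, 19) is -70 mod 19 = 6.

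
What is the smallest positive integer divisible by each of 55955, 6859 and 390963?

60599265

55955 = 5 · 19² · 31; 6859 = 19³; 390963 = 3 · 19⁴
lcm takes max exponent of each prime: 3 · 5 · 19⁴ · 31 = 60599265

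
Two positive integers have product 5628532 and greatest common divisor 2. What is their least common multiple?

Since gcd(m,n)·lcm(m,n) = mn, lcm = 5628532/2 = 2814266.

2814266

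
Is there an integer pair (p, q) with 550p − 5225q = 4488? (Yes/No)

No

gcd(550, 5225): 5225 = 9·550 + 275; 550 = 2·275 + 0 → 275
275 does not divide 4488, so a solution does not exist.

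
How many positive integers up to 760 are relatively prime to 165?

165 = 3·5·11. Inclusion–exclusion on these primes:
760 − ⌊760/3⌋ − ⌊760/5⌋ − ⌊760/11⌋ + ⌊760/15⌋ + ⌊760/33⌋ + ⌊760/55⌋ − ⌊760/165⌋ = 368

368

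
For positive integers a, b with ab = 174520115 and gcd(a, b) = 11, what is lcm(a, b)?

Since gcd(a,b)·lcm(a,b) = ab, lcm = 174520115/11 = 15865465.

15865465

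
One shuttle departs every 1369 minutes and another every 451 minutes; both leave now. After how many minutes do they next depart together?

617419

1369 = 37²; 451 = 11 · 41
max exponents: 11 · 37² · 41 = 617419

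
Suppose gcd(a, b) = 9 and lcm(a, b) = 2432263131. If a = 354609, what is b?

61731

Using ab = gcd(a,b)·lcm(a,b) = 9·2432263131 = 21890368179, we get b = 21890368179/354609 = 61731.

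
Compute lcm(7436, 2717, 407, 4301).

lcm(7436, 2717) = 7436·2717/gcd = 20203612/143 = 141284
lcm(141284, 407) = 141284·407/gcd = 57502588/11 = 5227508
lcm(5227508, 4301) = 5227508·4301/gcd = 22483511908/11 = 2043955628

2043955628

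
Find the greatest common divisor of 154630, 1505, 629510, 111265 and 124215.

gcd(154630, 1505): 154630 = 102·1505 + 1120; 1505 = 1·1120 + 385; 1120 = 2·385 + 350; 385 = 1·350 + 35; 350 = 10·35 + 0 → 35
gcd(35, 629510): 629510 = 17986·35 + 0 → 35
gcd(35, 111265): 111265 = 3179·35 + 0 → 35
gcd(35, 124215): 124215 = 3549·35 + 0 → 35

35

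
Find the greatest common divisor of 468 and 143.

13

Euclid: 468 = 3·143 + 39; 143 = 3·39 + 26; 39 = 1·26 + 13; 26 = 2·13 + 0. Last nonzero remainder: 13.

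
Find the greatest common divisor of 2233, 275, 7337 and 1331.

11

gcd(2233, 275): 2233 = 8·275 + 33; 275 = 8·33 + 11; 33 = 3·11 + 0 → 11
gcd(11, 7337): 7337 = 667·11 + 0 → 11
gcd(11, 1331): 1331 = 121·11 + 0 → 11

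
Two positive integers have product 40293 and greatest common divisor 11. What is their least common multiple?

Since gcd(a,b)·lcm(a,b) = ab, lcm = 40293/11 = 3663.

3663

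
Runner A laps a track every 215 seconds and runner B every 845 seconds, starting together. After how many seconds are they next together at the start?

215 = 5 · 43; 845 = 5 · 13²
max exponents: 5 · 13² · 43 = 36335

36335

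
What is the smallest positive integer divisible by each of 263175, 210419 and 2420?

263175 = 3 · 5² · 11² · 29; 210419 = 11² · 37 · 47; 2420 = 2² · 5 · 11²
lcm takes max exponent of each prime: 2² · 3 · 5² · 11² · 29 · 37 · 47 = 1830645300

1830645300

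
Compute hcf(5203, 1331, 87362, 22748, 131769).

121

gcd(5203, 1331): 5203 = 3·1331 + 1210; 1331 = 1·1210 + 121; 1210 = 10·121 + 0 → 121
gcd(121, 87362): 87362 = 722·121 + 0 → 121
gcd(121, 22748): 22748 = 188·121 + 0 → 121
gcd(121, 131769): 131769 = 1089·121 + 0 → 121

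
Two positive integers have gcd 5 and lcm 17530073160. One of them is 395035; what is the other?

221880

a·b = gcd·lcm = 5·17530073160 = 87650365800, so b = 87650365800/395035 = 221880.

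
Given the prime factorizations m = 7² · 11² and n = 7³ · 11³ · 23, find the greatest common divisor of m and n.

5929

min exponent per shared prime: 7² · 11² = 5929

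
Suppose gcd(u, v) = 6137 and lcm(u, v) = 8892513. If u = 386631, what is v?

u·v = gcd·lcm = 6137·8892513 = 54573352281, so v = 54573352281/386631 = 141151.

141151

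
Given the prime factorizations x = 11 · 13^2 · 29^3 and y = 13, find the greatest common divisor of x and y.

min exponent per shared prime: 13 = 13

13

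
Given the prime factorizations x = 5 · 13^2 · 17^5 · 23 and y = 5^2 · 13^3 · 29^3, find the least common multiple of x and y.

max exponent per prime: 5^2 · 13^3 · 17^5 · 23 · 29^3 = 43745814012501575

43745814012501575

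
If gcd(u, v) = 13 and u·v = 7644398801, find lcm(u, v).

588030677

For any two positive integers, gcd × lcm equals their product. Hence lcm = 7644398801 / 13 = 588030677.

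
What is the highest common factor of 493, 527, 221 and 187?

gcd(493, 527): 527 = 1·493 + 34; 493 = 14·34 + 17; 34 = 2·17 + 0 → 17
gcd(17, 221): 221 = 13·17 + 0 → 17
gcd(17, 187): 187 = 11·17 + 0 → 17

17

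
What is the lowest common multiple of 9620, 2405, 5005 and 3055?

34814780

9620 = 2² · 5 · 13 · 37; 2405 = 5 · 13 · 37; 5005 = 5 · 7 · 11 · 13; 3055 = 5 · 13 · 47
lcm takes max exponent of each prime: 2² · 5 · 7 · 11 · 13 · 37 · 47 = 34814780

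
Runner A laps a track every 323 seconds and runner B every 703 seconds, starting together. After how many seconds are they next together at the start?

11951

323 = 17 · 19; 703 = 19 · 37
max exponents: 17 · 19 · 37 = 11951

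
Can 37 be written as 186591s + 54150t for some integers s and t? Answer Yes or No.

gcd(186591, 54150): 186591 = 3·54150 + 24141; 54150 = 2·24141 + 5868; 24141 = 4·5868 + 669; 5868 = 8·669 + 516; 669 = 1·516 + 153; 516 = 3·153 + 57; 153 = 2·57 + 39; 57 = 1·39 + 18; 39 = 2·18 + 3; 18 = 6·3 + 0 → 3
3 does not divide 37, so a solution does not exist.

No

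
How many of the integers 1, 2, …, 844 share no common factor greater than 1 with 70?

290

Prime factors of 70: 2, 5, 7. Count integers ≤ 844 divisible by none of them.
By inclusion–exclusion: 844 − ⌊844/2⌋ − ⌊844/5⌋ − ⌊844/7⌋ + ⌊844/10⌋ + ⌊844/14⌋ + ⌊844/35⌋ − ⌊844/70⌋ = 290.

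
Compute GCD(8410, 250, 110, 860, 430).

10

gcd(8410, 250): 8410 = 33·250 + 160; 250 = 1·160 + 90; 160 = 1·90 + 70; 90 = 1·70 + 20; 70 = 3·20 + 10; 20 = 2·10 + 0 → 10
gcd(10, 110): 110 = 11·10 + 0 → 10
gcd(10, 860): 860 = 86·10 + 0 → 10
gcd(10, 430): 430 = 43·10 + 0 → 10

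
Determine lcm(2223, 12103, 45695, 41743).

lcm(2223, 12103) = 2223·12103/gcd = 26904969/247 = 108927
lcm(108927, 45695) = 108927·45695/gcd = 4977419265/247 = 20151495
lcm(20151495, 41743) = 20151495·41743/gcd = 841183855785/247 = 3405602655

3405602655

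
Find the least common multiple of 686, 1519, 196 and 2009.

686 = 2 · 7³; 1519 = 7² · 31; 196 = 2² · 7²; 2009 = 7² · 41
lcm takes max exponent of each prime: 2² · 7³ · 31 · 41 = 1743812

1743812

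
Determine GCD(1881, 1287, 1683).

gcd(1881, 1287): 1881 = 1·1287 + 594; 1287 = 2·594 + 99; 594 = 6·99 + 0 → 99
gcd(99, 1683): 1683 = 17·99 + 0 → 99

99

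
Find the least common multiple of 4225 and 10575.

1787175

4225 = 5² · 13²; 10575 = 3² · 5² · 47
max exponents: 3² · 5² · 13² · 47 = 1787175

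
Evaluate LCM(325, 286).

gcd first: 325 = 1·286 + 39; 286 = 7·39 + 13; 39 = 3·13 + 0 → gcd = 13
lcm = 325·286/gcd = 92950/13 = 7150

7150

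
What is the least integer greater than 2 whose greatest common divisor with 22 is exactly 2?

Multiples of 2 above 2: 2·2, 2·3, … . Need the cofactor coprime to 22/2 = 11.
Checking s = 2, 3, … the first with gcd(s, 11) = 1 is s = 2, giving 4.

4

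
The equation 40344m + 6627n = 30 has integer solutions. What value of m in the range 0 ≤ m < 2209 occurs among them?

Euclid: 40344 = 6·6627 + 582; 6627 = 11·582 + 225; 582 = 2·225 + 132; 225 = 1·132 + 93; 132 = 1·93 + 39; 93 = 2·39 + 15; 39 = 2·15 + 9; 15 = 1·9 + 6; 9 = 1·6 + 3; 6 = 2·3 + 0 → gcd = 3; 30 = 3·10.
Back-substitution yields 40344·(854) + 6627·(-5199) = 3, so one solution is m = 854·10 = 8540, n = -5199·10 = -51990.
Solutions in m differ by 6627/3 = 2209; the one in [0, 2209) is 8540 mod 2209 = 1913.

1913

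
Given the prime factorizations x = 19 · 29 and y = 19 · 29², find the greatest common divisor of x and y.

min exponent per shared prime: 19 · 29 = 551

551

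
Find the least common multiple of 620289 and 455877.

31419498717

620289 = 3² · 41³; 455877 = 3² · 37³
max exponents: 3² · 37³ · 41³ = 31419498717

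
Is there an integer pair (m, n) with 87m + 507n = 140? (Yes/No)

No

By Bézout, 87m + 507n = 140 has integer solutions iff gcd(87, 507) | 140.
Euclid: 507 = 5·87 + 72; 87 = 1·72 + 15; 72 = 4·15 + 12; 15 = 1·12 + 3; 12 = 4·3 + 0. gcd = 3; 140 mod 3 = 2. No.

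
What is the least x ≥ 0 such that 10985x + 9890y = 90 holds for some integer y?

542

Reduce mod 9890: 10985x ≡ 90 (mod 9890). With g = gcd(10985, 9890) = 5 dividing 90, divide through: 2197x ≡ 18 (mod 1978).
Since gcd(2197, 1978) = 1, x ≡ 18·(2197)⁻¹ ≡ 542 (mod 1978). Smallest non-negative: 542.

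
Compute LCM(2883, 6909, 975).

2157853425

2883 = 3 · 31²; 6909 = 3 · 7² · 47; 975 = 3 · 5² · 13
lcm takes max exponent of each prime: 3 · 5² · 7² · 13 · 31² · 47 = 2157853425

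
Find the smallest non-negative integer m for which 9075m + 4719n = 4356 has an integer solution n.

Reduce mod 4719: 9075m ≡ 4356 (mod 4719). With g = gcd(9075, 4719) = 363 dividing 4356, divide through: 25m ≡ 12 (mod 13).
Since gcd(25, 13) = 1, m ≡ 12·(25)⁻¹ ≡ 1 (mod 13). Smallest non-negative: 1.

1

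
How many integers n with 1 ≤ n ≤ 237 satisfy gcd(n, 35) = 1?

163

Prime factors of 35: 5, 7. Count integers ≤ 237 divisible by none of them.
By inclusion–exclusion: 237 − ⌊237/5⌋ − ⌊237/7⌋ + ⌊237/35⌋ = 163.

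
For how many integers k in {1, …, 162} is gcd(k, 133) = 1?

132

133 = 7·19. Inclusion–exclusion on these primes:
162 − ⌊162/7⌋ − ⌊162/19⌋ + ⌊162/133⌋ = 132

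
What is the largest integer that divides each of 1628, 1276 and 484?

44

gcd(1628, 1276): 1628 = 1·1276 + 352; 1276 = 3·352 + 220; 352 = 1·220 + 132; 220 = 1·132 + 88; 132 = 1·88 + 44; 88 = 2·44 + 0 → 44
gcd(44, 484): 484 = 11·44 + 0 → 44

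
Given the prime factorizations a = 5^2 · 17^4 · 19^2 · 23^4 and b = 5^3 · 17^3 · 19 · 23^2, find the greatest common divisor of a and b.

1234514075

min exponent per shared prime: 5^2 · 17^3 · 19 · 23^2 = 1234514075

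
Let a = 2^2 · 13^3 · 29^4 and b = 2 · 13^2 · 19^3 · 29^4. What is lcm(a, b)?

42632700450652

max exponent per prime: 2^2 · 13^3 · 19^3 · 29^4 = 42632700450652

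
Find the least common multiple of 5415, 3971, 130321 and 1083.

21502965

5415 = 3 · 5 · 19²; 3971 = 11 · 19²; 130321 = 19⁴; 1083 = 3 · 19²
lcm takes max exponent of each prime: 3 · 5 · 11 · 19⁴ = 21502965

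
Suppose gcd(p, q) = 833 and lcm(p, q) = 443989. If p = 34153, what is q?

p·q = gcd·lcm = 833·443989 = 369842837, so q = 369842837/34153 = 10829.

10829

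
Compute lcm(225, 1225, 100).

44100

lcm(225, 1225) = 225·1225/gcd = 275625/25 = 11025
lcm(11025, 100) = 11025·100/gcd = 1102500/25 = 44100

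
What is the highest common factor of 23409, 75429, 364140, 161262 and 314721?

23409 = 3⁴ · 17²; 75429 = 3² · 17² · 29; 364140 = 2² · 3² · 5 · 7 · 17²; 161262 = 2 · 3² · 17² · 31; 314721 = 3² · 11² · 17²
gcd takes min exponent of each prime: 3² · 17² = 2601

2601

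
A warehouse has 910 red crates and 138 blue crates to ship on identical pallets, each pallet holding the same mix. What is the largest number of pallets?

2

Euclid: 910 = 6·138 + 82; 138 = 1·82 + 56; 82 = 1·56 + 26; 56 = 2·26 + 4; 26 = 6·4 + 2; 4 = 2·2 + 0. Last nonzero remainder: 2.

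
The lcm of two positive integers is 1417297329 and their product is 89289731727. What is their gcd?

63

From gcd × lcm = pq: gcd = 89289731727 / 1417297329 = 63.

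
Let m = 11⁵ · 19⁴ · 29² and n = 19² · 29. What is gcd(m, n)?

10469

min exponent per shared prime: 19² · 29 = 10469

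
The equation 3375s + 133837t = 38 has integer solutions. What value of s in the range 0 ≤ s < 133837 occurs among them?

gcd(3375, 133837) = 1 (Euclid: 133837 = 39·3375 + 2212; 3375 = 1·2212 + 1163; 2212 = 1·1163 + 1049; 1163 = 1·1049 + 114; 1049 = 9·114 + 23; 114 = 4·23 + 22; 23 = 1·22 + 1; 22 = 22·1 + 0), and 1 | 38.
Extended Euclid: 3375·(-5869) + 133837·(148) = 1. Scale by 38: s₀ = -223022.
General solution s = s₀ + 133837k; reducing mod 133837 gives s = 44652 (and t = -1126).

44652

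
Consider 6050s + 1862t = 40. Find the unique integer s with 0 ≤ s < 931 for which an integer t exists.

Euclid: 6050 = 3·1862 + 464; 1862 = 4·464 + 6; 464 = 77·6 + 2; 6 = 3·2 + 0 → gcd = 2; 40 = 2·20.
Back-substitution yields 6050·(309) + 1862·(-1004) = 2, so one solution is s = 309·20 = 6180, t = -1004·20 = -20080.
Solutions in s differ by 1862/2 = 931; the one in [0, 931) is 6180 mod 931 = 594.

594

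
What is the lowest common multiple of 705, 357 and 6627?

705 = 3 · 5 · 47; 357 = 3 · 7 · 17; 6627 = 3 · 47²
lcm takes max exponent of each prime: 3 · 5 · 7 · 17 · 47² = 3943065

3943065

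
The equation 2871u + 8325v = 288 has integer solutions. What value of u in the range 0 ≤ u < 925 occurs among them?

3

Reduce mod 8325: 2871u ≡ 288 (mod 8325). With g = gcd(2871, 8325) = 9 dividing 288, divide through: 319u ≡ 32 (mod 925).
Since gcd(319, 925) = 1, u ≡ 32·(319)⁻¹ ≡ 3 (mod 925). Smallest non-negative: 3.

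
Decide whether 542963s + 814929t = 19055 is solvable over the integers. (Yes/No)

gcd(542963, 814929): 814929 = 1·542963 + 271966; 542963 = 1·271966 + 270997; 271966 = 1·270997 + 969; 270997 = 279·969 + 646; 969 = 1·646 + 323; 646 = 2·323 + 0 → 323
323 does not divide 19055, so a solution does not exist.

No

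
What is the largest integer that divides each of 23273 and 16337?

17

Euclid: 23273 = 1·16337 + 6936; 16337 = 2·6936 + 2465; 6936 = 2·2465 + 2006; 2465 = 1·2006 + 459; 2006 = 4·459 + 170; 459 = 2·170 + 119; 170 = 1·119 + 51; 119 = 2·51 + 17; 51 = 3·17 + 0. Last nonzero remainder: 17.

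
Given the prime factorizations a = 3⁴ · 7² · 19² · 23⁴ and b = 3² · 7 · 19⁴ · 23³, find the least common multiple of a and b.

max exponent per prime: 3⁴ · 7² · 19⁴ · 23⁴ = 144746091916209

144746091916209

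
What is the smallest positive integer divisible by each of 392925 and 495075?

392925 = 3 · 5² · 13² · 31; 495075 = 3 · 5² · 7 · 23 · 41
max exponents: 3 · 5² · 7 · 13² · 23 · 31 · 41 = 2593697925

2593697925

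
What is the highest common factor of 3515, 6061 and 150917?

gcd(3515, 6061): 6061 = 1·3515 + 2546; 3515 = 1·2546 + 969; 2546 = 2·969 + 608; 969 = 1·608 + 361; 608 = 1·361 + 247; 361 = 1·247 + 114; 247 = 2·114 + 19; 114 = 6·19 + 0 → 19
gcd(19, 150917): 150917 = 7943·19 + 0 → 19

19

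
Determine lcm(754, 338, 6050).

lcm(754, 338) = 754·338/gcd = 254852/26 = 9802
lcm(9802, 6050) = 9802·6050/gcd = 59302100/2 = 29651050

29651050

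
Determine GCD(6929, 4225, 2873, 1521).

169

gcd(6929, 4225): 6929 = 1·4225 + 2704; 4225 = 1·2704 + 1521; 2704 = 1·1521 + 1183; 1521 = 1·1183 + 338; 1183 = 3·338 + 169; 338 = 2·169 + 0 → 169
gcd(169, 2873): 2873 = 17·169 + 0 → 169
gcd(169, 1521): 1521 = 9·169 + 0 → 169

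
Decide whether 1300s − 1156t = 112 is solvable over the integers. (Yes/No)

gcd(1300, 1156): 1300 = 1·1156 + 144; 1156 = 8·144 + 4; 144 = 36·4 + 0 → 4
4 divides 112, so a solution exists.

Yes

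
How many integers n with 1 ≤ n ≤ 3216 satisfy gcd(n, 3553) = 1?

Prime factors of 3553: 11, 17, 19. Count integers ≤ 3216 divisible by none of them.
By inclusion–exclusion: 3216 − ⌊3216/11⌋ − ⌊3216/17⌋ − ⌊3216/19⌋ + ⌊3216/187⌋ + ⌊3216/209⌋ + ⌊3216/323⌋ − ⌊3216/3553⌋ = 2607.

2607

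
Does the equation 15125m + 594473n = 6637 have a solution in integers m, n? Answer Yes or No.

gcd(15125, 594473): 594473 = 39·15125 + 4598; 15125 = 3·4598 + 1331; 4598 = 3·1331 + 605; 1331 = 2·605 + 121; 605 = 5·121 + 0 → 121
121 does not divide 6637, so a solution does not exist.

No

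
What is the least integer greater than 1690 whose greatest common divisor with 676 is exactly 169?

1859

676 = 169·4. Any t with gcd(t, 676) = 169 is a multiple of 169, say 169s, with s coprime to 4.
Need s > 1690/169, so s ≥ 11. First s ≥ 11 with gcd(s, 4) = 1 is s = 11. Thus t = 169·11 = 1859.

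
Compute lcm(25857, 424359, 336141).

93783339

lcm(25857, 424359) = 25857·424359/gcd = 10972650663/1521 = 7214103
lcm(7214103, 336141) = 7214103·336141/gcd = 2424955796523/25857 = 93783339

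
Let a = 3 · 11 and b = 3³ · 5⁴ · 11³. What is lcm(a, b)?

max exponent per prime: 3³ · 5⁴ · 11³ = 22460625

22460625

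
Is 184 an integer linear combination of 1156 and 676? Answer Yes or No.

gcd(1156, 676): 1156 = 1·676 + 480; 676 = 1·480 + 196; 480 = 2·196 + 88; 196 = 2·88 + 20; 88 = 4·20 + 8; 20 = 2·8 + 4; 8 = 2·4 + 0 → 4
4 divides 184, so a solution exists.

Yes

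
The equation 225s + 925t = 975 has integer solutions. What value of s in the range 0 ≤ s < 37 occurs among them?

Reduce mod 925: 225s ≡ 975 (mod 925). With g = gcd(225, 925) = 25 dividing 975, divide through: 9s ≡ 39 (mod 37).
Since gcd(9, 37) = 1, s ≡ 39·(9)⁻¹ ≡ 29 (mod 37). Smallest non-negative: 29.

29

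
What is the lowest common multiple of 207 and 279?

6417

207 = 3² · 23; 279 = 3² · 31
max exponents: 3² · 23 · 31 = 6417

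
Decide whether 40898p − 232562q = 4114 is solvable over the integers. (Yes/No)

Yes

gcd(40898, 232562): 232562 = 5·40898 + 28072; 40898 = 1·28072 + 12826; 28072 = 2·12826 + 2420; 12826 = 5·2420 + 726; 2420 = 3·726 + 242; 726 = 3·242 + 0 → 242
242 divides 4114, so a solution exists.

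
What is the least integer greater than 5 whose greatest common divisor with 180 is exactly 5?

25

Multiples of 5 above 5: 5·2, 5·3, … . Need the cofactor coprime to 180/5 = 36.
Checking s = 2, 3, … the first with gcd(s, 36) = 1 is s = 5, giving 25.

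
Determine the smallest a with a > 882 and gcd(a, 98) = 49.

931

98 = 49·2. Any a with gcd(a, 98) = 49 is a multiple of 49, say 49s, with s coprime to 2.
Need s > 882/49, so s ≥ 19. First s ≥ 19 with gcd(s, 2) = 1 is s = 19. Thus a = 49·19 = 931.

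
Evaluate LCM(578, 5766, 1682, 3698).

2591226567366

lcm(578, 5766) = 578·5766/gcd = 3332748/2 = 1666374
lcm(1666374, 1682) = 1666374·1682/gcd = 2802841068/2 = 1401420534
lcm(1401420534, 3698) = 1401420534·3698/gcd = 5182453134732/2 = 2591226567366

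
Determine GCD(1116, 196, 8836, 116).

4

gcd(1116, 196): 1116 = 5·196 + 136; 196 = 1·136 + 60; 136 = 2·60 + 16; 60 = 3·16 + 12; 16 = 1·12 + 4; 12 = 3·4 + 0 → 4
gcd(4, 8836): 8836 = 2209·4 + 0 → 4
gcd(4, 116): 116 = 29·4 + 0 → 4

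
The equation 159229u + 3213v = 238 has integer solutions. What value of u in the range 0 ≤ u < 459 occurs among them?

391

Reduce mod 3213: 159229u ≡ 238 (mod 3213). With g = gcd(159229, 3213) = 7 dividing 238, divide through: 22747u ≡ 34 (mod 459).
Since gcd(22747, 459) = 1, u ≡ 34·(22747)⁻¹ ≡ 391 (mod 459). Smallest non-negative: 391.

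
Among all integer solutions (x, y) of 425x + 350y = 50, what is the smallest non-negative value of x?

Reduce mod 350: 425x ≡ 50 (mod 350). With g = gcd(425, 350) = 25 dividing 50, divide through: 17x ≡ 2 (mod 14).
Since gcd(17, 14) = 1, x ≡ 2·(17)⁻¹ ≡ 10 (mod 14). Smallest non-negative: 10.

10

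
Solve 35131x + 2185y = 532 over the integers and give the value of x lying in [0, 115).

67

Euclid: 35131 = 16·2185 + 171; 2185 = 12·171 + 133; 171 = 1·133 + 38; 133 = 3·38 + 19; 38 = 2·19 + 0 → gcd = 19; 532 = 19·28.
Back-substitution yields 35131·(-51) + 2185·(820) = 19, so one solution is x = -51·28 = -1428, y = 820·28 = 22960.
Solutions in x differ by 2185/19 = 115; the one in [0, 115) is -1428 mod 115 = 67.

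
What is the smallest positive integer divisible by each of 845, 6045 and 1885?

lcm(845, 6045) = 845·6045/gcd = 5108025/65 = 78585
lcm(78585, 1885) = 78585·1885/gcd = 148132725/65 = 2278965

2278965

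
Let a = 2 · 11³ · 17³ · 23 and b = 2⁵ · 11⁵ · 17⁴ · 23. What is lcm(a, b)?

9900039460256

max exponent per prime: 2⁵ · 11⁵ · 17⁴ · 23 = 9900039460256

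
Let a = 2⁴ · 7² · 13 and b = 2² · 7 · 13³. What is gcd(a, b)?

364

min exponent per shared prime: 2² · 7 · 13 = 364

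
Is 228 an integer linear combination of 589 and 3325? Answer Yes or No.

Yes

gcd(589, 3325): 3325 = 5·589 + 380; 589 = 1·380 + 209; 380 = 1·209 + 171; 209 = 1·171 + 38; 171 = 4·38 + 19; 38 = 2·19 + 0 → 19
19 divides 228, so a solution exists.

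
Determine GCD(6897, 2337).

Euclid: 6897 = 2·2337 + 2223; 2337 = 1·2223 + 114; 2223 = 19·114 + 57; 114 = 2·57 + 0. Last nonzero remainder: 57.

57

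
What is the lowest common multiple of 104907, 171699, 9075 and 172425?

23569980225

lcm(104907, 171699) = 104907·171699/gcd = 18012426993/363 = 49621011
lcm(49621011, 9075) = 49621011·9075/gcd = 450310674825/363 = 1240525275
lcm(1240525275, 172425) = 1240525275·172425/gcd = 213897570541875/9075 = 23569980225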